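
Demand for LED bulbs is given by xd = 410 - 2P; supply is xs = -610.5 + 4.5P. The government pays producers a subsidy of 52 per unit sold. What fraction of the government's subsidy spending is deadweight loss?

DWL / government spending = 3/14

Pre-subsidy: 410 - 2P = -610.5 + 4.5P gives P* = 157, x* = 96.
With the subsidy, sellers receive Ps = Pb + 52 for each unit, where Pb is the price buyers pay.
Supply in terms of Pb becomes xs = -610.5 + 4.5(Pb + 52) = -376.5 + 4.5Pb. Setting this equal to demand: 410 - 2Pb = -376.5 + 4.5Pb, so Pb = 121.
Sellers receive Ps = 121 + 52 = 173; x' = 410 − 2·121 = 168.
ΔCS = ½(96 + 168)(157 − 121) = 4752; ΔPS = ½(96 + 168)(173 − 157) = 2112.
Government spending = 52 × 168 = 8736.
DWL = ½ × 52 × (168 − 96) = 1872; fraction = 1872 / 8736 = 3/14.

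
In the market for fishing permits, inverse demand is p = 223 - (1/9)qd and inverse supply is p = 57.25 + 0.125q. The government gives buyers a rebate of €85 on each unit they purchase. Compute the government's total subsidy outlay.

Pre-subsidy: 223 - (1/9)q = 57.25 + 0.125q gives q* = 702 and p* = 145.
With the rebate, buyers effectively pay pb = ps − 85, where ps is the price sellers receive.
On the curves, pb = 223 - (1/9)q and ps = 57.25 + 0.125q; the wedge ps − pb = 85 gives 57.25 + 0.125q − (223 - (1/9)q) = 85, so q' = 1062.
Then pb = 223 − (1/9)·1062 = 105 and ps = 57.25 + 0.125·1062 = 190.
Government outlay = subsidy × quantity = 85 × 1062 = 90270.

Government cost = €90270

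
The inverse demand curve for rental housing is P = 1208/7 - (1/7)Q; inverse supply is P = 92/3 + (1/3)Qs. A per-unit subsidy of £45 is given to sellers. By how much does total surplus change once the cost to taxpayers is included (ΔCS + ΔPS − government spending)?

Pre-subsidy: 1208/7 - (1/7)Q = 92/3 + (1/3)Q gives Q* = 298 and P* = 130.
With the subsidy, sellers receive Ps = Pb + 45 for each unit, where Pb is the price buyers pay.
On the curves, Pb = 1208/7 - (1/7)Q and Ps = 92/3 + (1/3)Q; the wedge Ps − Pb = 45 gives 92/3 + (1/3)Q − (1208/7 - (1/7)Q) = 45, so Q' = 392.5.
Then Pb = 1208/7 − (1/7)·392.5 = 116.5 and Ps = 92/3 + (1/3)·392.5 = 161.5.
ΔCS = ½(298 + 392.5)(130 − 116.5) = 4660.875; ΔPS = ½(298 + 392.5)(161.5 − 130) = 10875.375.
Government spending = 45 × 392.5 = 17662.5.
Net change = 4660.875 + 10875.375 − 17662.5 = -2126.25. The loss equals the DWL triangle ½·45·94.5.

Net change in total surplus = -£2126.25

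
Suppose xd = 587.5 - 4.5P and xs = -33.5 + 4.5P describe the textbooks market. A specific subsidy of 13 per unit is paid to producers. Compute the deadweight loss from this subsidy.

Deadweight loss = 190.125

Pre-subsidy: 587.5 - 4.5P = -33.5 + 4.5P gives P* = 69, x* = 277.
With the subsidy, sellers receive Ps = Pb + 13 for each unit, where Pb is the price buyers pay.
Supply in terms of Pb becomes xs = -33.5 + 4.5(Pb + 13) = 25 + 4.5Pb. Setting this equal to demand: 587.5 - 4.5Pb = 25 + 4.5Pb, so Pb = 62.5.
Sellers receive Ps = 62.5 + 13 = 75.5; x' = 587.5 − 4.5·62.5 = 306.25.
The subsidy expands output by 306.25 − 277 = 29.25 past the efficient level; on those units the gap between marginal cost and willingness to pay runs from 0 up to 13.
DWL = ½ × 13 × 29.25 = 190.125.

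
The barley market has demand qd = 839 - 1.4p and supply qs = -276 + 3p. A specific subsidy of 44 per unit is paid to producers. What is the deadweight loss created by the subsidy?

Deadweight loss = 924

Pre-subsidy: 839 - 1.4p = -276 + 3p gives p* = 5575/22, q* = 10653/22.
With the subsidy, sellers receive ps = pb + 44 for each unit, where pb is the price buyers pay.
Supply in terms of pb becomes qs = -276 + 3(pb + 44) = -144 + 3pb. Setting this equal to demand: 839 - 1.4pb = -144 + 3pb, so pb = 4915/22.
Sellers receive ps = 4915/22 + 44 = 5883/22; q' = 839 − 1.4·(4915/22) = 11577/22.
The subsidy expands output by 11577/22 − 10653/22 = 42 past the efficient level; on those units the gap between marginal cost and willingness to pay runs from 0 up to 44.
DWL = ½ × 44 × 42 = 924.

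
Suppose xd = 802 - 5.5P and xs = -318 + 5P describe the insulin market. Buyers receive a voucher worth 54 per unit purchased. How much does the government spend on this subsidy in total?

Pre-subsidy: 802 - 5.5P = -318 + 5P gives P* = 320/3, x* = 646/3.
With the rebate, buyers effectively pay Pb = Ps − 54, where Ps is the price sellers receive.
Demand in terms of Ps becomes xd = 802 − 5.5(Ps − 54) = 1099 - 5.5Ps. Setting this equal to supply: 1099 - 5.5Ps = -318 + 5Ps, so Ps = 2834/21.
Buyers pay Pb = 2834/21 − 54 = 1700/21; x' = -318 + 5·(2834/21) = 7492/21.
Government outlay = subsidy × quantity = 54 × 7492/21 = 134856/7.

Government cost = 134856/7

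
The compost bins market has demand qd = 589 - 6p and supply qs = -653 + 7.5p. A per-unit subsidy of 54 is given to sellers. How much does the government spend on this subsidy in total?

Pre-subsidy: 589 - 6p = -653 + 7.5p gives p* = 92, q* = 37.
With the subsidy, sellers receive ps = pb + 54 for each unit, where pb is the price buyers pay.
Supply in terms of pb becomes qs = -653 + 7.5(pb + 54) = -248 + 7.5pb. Setting this equal to demand: 589 - 6pb = -248 + 7.5pb, so pb = 62.
Sellers receive ps = 62 + 54 = 116; q' = 589 − 6·62 = 217.
Government outlay = subsidy × quantity = 54 × 217 = 11718.

Government cost = 11718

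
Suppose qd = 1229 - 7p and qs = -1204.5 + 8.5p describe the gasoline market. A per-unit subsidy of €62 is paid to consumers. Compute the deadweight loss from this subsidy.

Pre-subsidy: 1229 - 7p = -1204.5 + 8.5p gives p* = 157, q* = 130.
With the rebate, buyers effectively pay pb = ps − 62, where ps is the price sellers receive.
Demand in terms of ps becomes qd = 1229 − 7(ps − 62) = 1663 - 7ps. Setting this equal to supply: 1663 - 7ps = -1204.5 + 8.5ps, so ps = 185.
Buyers pay pb = 185 − 62 = 123; q' = -1204.5 + 8.5·185 = 368.
The subsidy expands output by 368 − 130 = 238 past the efficient level; on those units the gap between marginal cost and willingness to pay runs from 0 up to 62.
DWL = ½ × 62 × 238 = 7378.

Deadweight loss = €7378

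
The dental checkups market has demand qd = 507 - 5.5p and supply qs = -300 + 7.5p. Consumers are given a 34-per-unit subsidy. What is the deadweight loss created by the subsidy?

Pre-subsidy: 507 - 5.5p = -300 + 7.5p gives p* = 807/13, q* = 4305/26.
With the rebate, buyers effectively pay pb = ps − 34, where ps is the price sellers receive.
Demand in terms of ps becomes qd = 507 − 5.5(ps − 34) = 694 - 5.5ps. Setting this equal to supply: 694 - 5.5ps = -300 + 7.5ps, so ps = 994/13.
Buyers pay pb = 994/13 − 34 = 552/13; q' = -300 + 7.5·(994/13) = 3555/13.
The subsidy expands output by 3555/13 − 4305/26 = 2805/26 past the efficient level; on those units the gap between marginal cost and willingness to pay runs from 0 up to 34.
DWL = ½ × 34 × 2805/26 = 47685/26.

Deadweight loss = 47685/26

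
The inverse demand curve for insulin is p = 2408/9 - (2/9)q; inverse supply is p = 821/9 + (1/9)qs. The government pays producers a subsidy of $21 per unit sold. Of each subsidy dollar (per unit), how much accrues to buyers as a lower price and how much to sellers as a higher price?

Buyers gain $14 per unit; sellers gain $7 per unit

Pre-subsidy: 2408/9 - (2/9)q = 821/9 + (1/9)q gives q* = 529 and p* = 150.
With the subsidy, sellers receive ps = pb + 21 for each unit, where pb is the price buyers pay.
On the curves, pb = 2408/9 - (2/9)q and ps = 821/9 + (1/9)q; the wedge ps − pb = 21 gives 821/9 + (1/9)q − (2408/9 - (2/9)q) = 21, so q' = 592.
Then pb = 2408/9 − (2/9)·592 = 136 and ps = 821/9 + (1/9)·592 = 157.
Buyers' price falls by p* − pb = 150 − 136 = 14; sellers' price rises by ps − p* = 157 − 150 = 7.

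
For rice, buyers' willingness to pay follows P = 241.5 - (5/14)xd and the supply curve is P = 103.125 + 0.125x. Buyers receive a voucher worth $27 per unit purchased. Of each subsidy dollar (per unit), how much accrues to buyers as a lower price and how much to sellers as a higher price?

Buyers gain $20 per unit; sellers gain $7 per unit

Pre-subsidy: 241.5 - (5/14)x = 103.125 + 0.125x gives x* = 287 and P* = 139.
With the rebate, buyers effectively pay Pb = Ps − 27, where Ps is the price sellers receive.
On the curves, Pb = 241.5 - (5/14)x and Ps = 103.125 + 0.125x; the wedge Ps − Pb = 27 gives 103.125 + 0.125x − (241.5 - (5/14)x) = 27, so x' = 343.
Then Pb = 241.5 − (5/14)·343 = 119 and Ps = 103.125 + 0.125·343 = 146.
Buyers' price falls by P* − Pb = 139 − 119 = 20; sellers' price rises by Ps − P* = 146 − 139 = 7.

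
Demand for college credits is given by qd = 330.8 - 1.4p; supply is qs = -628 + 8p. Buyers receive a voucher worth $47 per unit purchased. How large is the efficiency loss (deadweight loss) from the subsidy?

Deadweight loss = $1316

Pre-subsidy: 330.8 - 1.4p = -628 + 8p gives p* = 102, q* = 188.
With the rebate, buyers effectively pay pb = ps − 47, where ps is the price sellers receive.
Demand in terms of ps becomes qd = 330.8 − 1.4(ps − 47) = 396.6 - 1.4ps. Setting this equal to supply: 396.6 - 1.4ps = -628 + 8ps, so ps = 109.
Buyers pay pb = 109 − 47 = 62; q' = -628 + 8·109 = 244.
The subsidy expands output by 244 − 188 = 56 past the efficient level; on those units the gap between marginal cost and willingness to pay runs from 0 up to 47.
DWL = ½ × 47 × 56 = 1316.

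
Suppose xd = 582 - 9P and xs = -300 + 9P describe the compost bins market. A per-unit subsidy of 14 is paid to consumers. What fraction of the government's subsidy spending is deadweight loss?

Pre-subsidy: 582 - 9P = -300 + 9P gives P* = 49, x* = 141.
With the rebate, buyers effectively pay Pb = Ps − 14, where Ps is the price sellers receive.
Demand in terms of Ps becomes xd = 582 − 9(Ps − 14) = 708 - 9Ps. Setting this equal to supply: 708 - 9Ps = -300 + 9Ps, so Ps = 56.
Buyers pay Pb = 56 − 14 = 42; x' = -300 + 9·56 = 204.
ΔCS = ½(141 + 204)(49 − 42) = 1207.5; ΔPS = ½(141 + 204)(56 − 49) = 1207.5.
Government spending = 14 × 204 = 2856.
DWL = ½ × 14 × (204 − 141) = 441; fraction = 441 / 2856 = 21/136.

DWL / government spending = 21/136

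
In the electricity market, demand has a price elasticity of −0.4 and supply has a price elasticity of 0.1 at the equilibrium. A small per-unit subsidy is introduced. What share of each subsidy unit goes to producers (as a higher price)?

Producer share = 0.8

For a small subsidy around the equilibrium, the benefit split depends on the relative slopes, which at a point are proportional to the elasticities.
Buyer share = εs/(εs + |εd|) = 0.1/(0.1 + 0.4) = 0.2; seller share = |εd|/(εs + |εd|) = 0.8.
So producers capture 0.8 of the subsidy.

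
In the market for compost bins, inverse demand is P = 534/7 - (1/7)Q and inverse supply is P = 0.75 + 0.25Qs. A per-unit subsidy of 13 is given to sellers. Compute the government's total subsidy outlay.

Pre-subsidy: 534/7 - (1/7)Q = 0.75 + 0.25Q gives Q* = 2115/11 and P* = 537/11.
With the subsidy, sellers receive Ps = Pb + 13 for each unit, where Pb is the price buyers pay.
On the curves, Pb = 534/7 - (1/7)Q and Ps = 0.75 + 0.25Q; the wedge Ps − Pb = 13 gives 0.75 + 0.25Q − (534/7 - (1/7)Q) = 13, so Q' = 2479/11.
Then Pb = 534/7 − (1/7)·(2479/11) = 485/11 and Ps = 0.75 + 0.25·(2479/11) = 628/11.
Government outlay = subsidy × quantity = 13 × 2479/11 = 32227/11.

Government cost = 32227/11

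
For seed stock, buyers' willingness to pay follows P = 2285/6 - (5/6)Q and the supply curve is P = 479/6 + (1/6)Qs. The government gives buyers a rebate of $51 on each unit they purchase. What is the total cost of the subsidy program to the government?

Pre-subsidy: 2285/6 - (5/6)Q = 479/6 + (1/6)Q gives Q* = 301 and P* = 130.
With the rebate, buyers effectively pay Pb = Ps − 51, where Ps is the price sellers receive.
On the curves, Pb = 2285/6 - (5/6)Q and Ps = 479/6 + (1/6)Q; the wedge Ps − Pb = 51 gives 479/6 + (1/6)Q − (2285/6 - (5/6)Q) = 51, so Q' = 352.
Then Pb = 2285/6 − (5/6)·352 = 87.5 and Ps = 479/6 + (1/6)·352 = 138.5.
Government outlay = subsidy × quantity = 51 × 352 = 17952.

Government cost = $17952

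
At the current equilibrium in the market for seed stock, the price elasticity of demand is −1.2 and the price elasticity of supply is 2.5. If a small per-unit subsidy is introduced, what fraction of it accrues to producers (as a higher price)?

For a small subsidy around the equilibrium, the benefit split depends on the relative slopes, which at a point are proportional to the elasticities.
Buyer share = εs/(εs + |εd|) = 2.5/(2.5 + 1.2) = 25/37; seller share = |εd|/(εs + |εd|) = 12/37.
So producers capture 12/37 of the subsidy.

Producer share = 12/37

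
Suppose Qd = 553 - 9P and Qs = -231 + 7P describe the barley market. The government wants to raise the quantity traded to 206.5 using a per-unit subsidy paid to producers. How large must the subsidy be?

At Q = 206.5, invert demand for the buyer price: Pb = (553 − 206.5)/9 = 38.5; invert supply for the seller price: Ps = (206.5 − (-231))/7 = 62.5.
The subsidy must fill the gap: s = Ps − Pb = 62.5 − 38.5 = 24.

Required subsidy s = 24 per unit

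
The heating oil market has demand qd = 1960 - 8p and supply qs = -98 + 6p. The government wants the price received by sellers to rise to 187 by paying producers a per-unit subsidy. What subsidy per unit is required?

At a seller price of 187, quantity supplied is -98 + 6·187 = 1024.
Buyers absorb 1024 only when they pay pb with 1960 − 8·pb = 1024, i.e. pb = 117.
s = ps − pb = 187 − 117 = 70.

Required subsidy s = 70 per unit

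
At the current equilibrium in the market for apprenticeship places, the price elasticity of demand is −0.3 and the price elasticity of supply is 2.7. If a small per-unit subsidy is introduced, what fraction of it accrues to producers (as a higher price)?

For a small subsidy around the equilibrium, the benefit split depends on the relative slopes, which at a point are proportional to the elasticities.
Buyer share = εs/(εs + |εd|) = 2.7/(2.7 + 0.3) = 0.9; seller share = |εd|/(εs + |εd|) = 0.1.
So producers capture 0.1 of the subsidy.

Producer share = 0.1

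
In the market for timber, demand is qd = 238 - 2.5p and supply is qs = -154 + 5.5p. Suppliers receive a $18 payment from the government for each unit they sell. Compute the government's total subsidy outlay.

Pre-subsidy: 238 - 2.5p = -154 + 5.5p gives p* = 49, q* = 115.5.
With the subsidy, sellers receive ps = pb + 18 for each unit, where pb is the price buyers pay.
Supply in terms of pb becomes qs = -154 + 5.5(pb + 18) = -55 + 5.5pb. Setting this equal to demand: 238 - 2.5pb = -55 + 5.5pb, so pb = 36.625.
Sellers receive ps = 36.625 + 18 = 54.625; q' = 238 − 2.5·36.625 = 146.4375.
Government outlay = subsidy × quantity = 18 × 146.4375 = 2635.875.

Government cost = $2635.875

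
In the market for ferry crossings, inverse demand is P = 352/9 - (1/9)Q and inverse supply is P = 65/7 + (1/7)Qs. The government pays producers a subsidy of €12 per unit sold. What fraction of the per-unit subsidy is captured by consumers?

Pre-subsidy: 352/9 - (1/9)Q = 65/7 + (1/7)Q gives Q* = 117.4375 and P* = 26.0625.
With the subsidy, sellers receive Ps = Pb + 12 for each unit, where Pb is the price buyers pay.
On the curves, Pb = 352/9 - (1/9)Q and Ps = 65/7 + (1/7)Q; the wedge Ps − Pb = 12 gives 65/7 + (1/7)Q − (352/9 - (1/9)Q) = 12, so Q' = 164.6875.
Then Pb = 352/9 − (1/9)·164.6875 = 20.8125 and Ps = 65/7 + (1/7)·164.6875 = 32.8125.
Buyers' price falls by P* − Pb = 26.0625 − 20.8125 = 5.25; sellers' price rises by Ps − P* = 32.8125 − 26.0625 = 6.75.
So consumers capture 5.25/12 = 0.4375 of each unit of subsidy.

Consumer share = 0.4375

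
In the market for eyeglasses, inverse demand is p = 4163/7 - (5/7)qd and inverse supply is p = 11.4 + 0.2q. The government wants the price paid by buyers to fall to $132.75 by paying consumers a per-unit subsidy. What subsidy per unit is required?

Required subsidy s = $8 per unit

At a buyer price of 132.75, quantity demanded is 832.6 − 1.4·132.75 = 646.75.
Sellers supply 646.75 only when they receive ps = 11.4 + 0.2·646.75 = 140.75.
s = ps − pb = 140.75 − 132.75 = 8.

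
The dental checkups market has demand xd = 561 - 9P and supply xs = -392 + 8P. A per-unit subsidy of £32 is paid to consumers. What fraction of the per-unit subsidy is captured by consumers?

Pre-subsidy: 561 - 9P = -392 + 8P gives P* = 953/17, x* = 960/17.
With the rebate, buyers effectively pay Pb = Ps − 32, where Ps is the price sellers receive.
Demand in terms of Ps becomes xd = 561 − 9(Ps − 32) = 849 - 9Ps. Setting this equal to supply: 849 - 9Ps = -392 + 8Ps, so Ps = 73.
Buyers pay Pb = 73 − 32 = 41; x' = -392 + 8·73 = 192.
Buyers' price falls by P* − Pb = 953/17 − 41 = 256/17; sellers' price rises by Ps − P* = 73 − 953/17 = 288/17.
So consumers capture (256/17)/32 = 8/17 of each unit of subsidy.

Consumer share = 8/17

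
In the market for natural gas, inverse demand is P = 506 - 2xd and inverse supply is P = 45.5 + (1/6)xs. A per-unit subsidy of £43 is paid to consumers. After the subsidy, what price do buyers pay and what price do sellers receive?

Buyers pay 536/13; sellers receive 1095/13

Pre-subsidy: 506 - 2x = 45.5 + (1/6)x gives x* = 2763/13 and P* = 1052/13.
With the rebate, buyers effectively pay Pb = Ps − 43, where Ps is the price sellers receive.
On the curves, Pb = 506 - 2x and Ps = 45.5 + (1/6)x; the wedge Ps − Pb = 43 gives 45.5 + (1/6)x − (506 - 2x) = 43, so x' = 3021/13.
Then Pb = 506 − 2·(3021/13) = 536/13 and Ps = 45.5 + (1/6)·(3021/13) = 1095/13.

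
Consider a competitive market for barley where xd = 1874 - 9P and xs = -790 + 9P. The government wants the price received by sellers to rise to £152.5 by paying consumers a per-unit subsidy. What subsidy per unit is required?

Required subsidy s = £9 per unit

At a seller price of 152.5, quantity supplied is -790 + 9·152.5 = 582.5.
Buyers absorb 582.5 only when they pay Pb with 1874 − 9·Pb = 582.5, i.e. Pb = 143.5.
s = Ps − Pb = 152.5 − 143.5 = 9.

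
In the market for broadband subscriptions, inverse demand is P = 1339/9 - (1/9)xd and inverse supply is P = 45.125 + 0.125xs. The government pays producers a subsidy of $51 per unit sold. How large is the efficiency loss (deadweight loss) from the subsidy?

Pre-subsidy: 1339/9 - (1/9)x = 45.125 + 0.125x gives x* = 439 and P* = 100.
With the subsidy, sellers receive Ps = Pb + 51 for each unit, where Pb is the price buyers pay.
On the curves, Pb = 1339/9 - (1/9)x and Ps = 45.125 + 0.125x; the wedge Ps − Pb = 51 gives 45.125 + 0.125x − (1339/9 - (1/9)x) = 51, so x' = 655.
Then Pb = 1339/9 − (1/9)·655 = 76 and Ps = 45.125 + 0.125·655 = 127.
The subsidy expands output by 655 − 439 = 216 past the efficient level; on those units the gap between marginal cost and willingness to pay runs from 0 up to 51.
DWL = ½ × 51 × 216 = 5508.

Deadweight loss = $5508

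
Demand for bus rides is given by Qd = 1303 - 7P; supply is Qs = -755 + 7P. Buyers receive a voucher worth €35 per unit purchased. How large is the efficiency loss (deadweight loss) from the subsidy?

Deadweight loss = €2143.75

Pre-subsidy: 1303 - 7P = -755 + 7P gives P* = 147, Q* = 274.
With the rebate, buyers effectively pay Pb = Ps − 35, where Ps is the price sellers receive.
Demand in terms of Ps becomes Qd = 1303 − 7(Ps − 35) = 1548 - 7Ps. Setting this equal to supply: 1548 - 7Ps = -755 + 7Ps, so Ps = 164.5.
Buyers pay Pb = 164.5 − 35 = 129.5; Q' = -755 + 7·164.5 = 396.5.
The subsidy expands output by 396.5 − 274 = 122.5 past the efficient level; on those units the gap between marginal cost and willingness to pay runs from 0 up to 35.
DWL = ½ × 35 × 122.5 = 2143.75.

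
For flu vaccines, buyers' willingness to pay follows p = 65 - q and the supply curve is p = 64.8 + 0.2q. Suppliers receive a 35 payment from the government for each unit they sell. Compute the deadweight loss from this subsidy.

Deadweight loss = 6125/12

Pre-subsidy: 65 - q = 64.8 + 0.2q gives q* = 1/6 and p* = 389/6.
With the subsidy, sellers receive ps = pb + 35 for each unit, where pb is the price buyers pay.
On the curves, pb = 65 - q and ps = 64.8 + 0.2q; the wedge ps − pb = 35 gives 64.8 + 0.2q − (65 - q) = 35, so q' = 88/3.
Then pb = 65 − 1·(88/3) = 107/3 and ps = 64.8 + 0.2·(88/3) = 212/3.
The subsidy expands output by 88/3 − 1/6 = 175/6 past the efficient level; on those units the gap between marginal cost and willingness to pay runs from 0 up to 35.
DWL = ½ × 35 × 175/6 = 6125/12.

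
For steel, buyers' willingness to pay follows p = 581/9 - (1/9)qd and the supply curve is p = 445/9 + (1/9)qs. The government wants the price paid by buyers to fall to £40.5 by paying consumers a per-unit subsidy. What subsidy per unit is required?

Required subsidy s = £33 per unit

At a buyer price of 40.5, quantity demanded is 581 − 9·40.5 = 216.5.
Sellers supply 216.5 only when they receive ps = 445/9 + (1/9)·216.5 = 73.5.
s = ps − pb = 73.5 − 40.5 = 33.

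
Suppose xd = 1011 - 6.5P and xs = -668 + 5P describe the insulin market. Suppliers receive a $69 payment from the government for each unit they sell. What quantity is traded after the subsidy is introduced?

x' = 257

Pre-subsidy: 1011 - 6.5P = -668 + 5P gives P* = 146, x* = 62.
With the subsidy, sellers receive Ps = Pb + 69 for each unit, where Pb is the price buyers pay.
Supply in terms of Pb becomes xs = -668 + 5(Pb + 69) = -323 + 5Pb. Setting this equal to demand: 1011 - 6.5Pb = -323 + 5Pb, so Pb = 116.
Sellers receive Ps = 116 + 69 = 185; x' = 1011 − 6.5·116 = 257.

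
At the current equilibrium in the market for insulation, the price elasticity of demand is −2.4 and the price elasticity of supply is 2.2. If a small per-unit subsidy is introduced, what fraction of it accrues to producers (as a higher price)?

Producer share = 12/23

For a small subsidy around the equilibrium, the benefit split depends on the relative slopes, which at a point are proportional to the elasticities.
Buyer share = εs/(εs + |εd|) = 2.2/(2.2 + 2.4) = 11/23; seller share = |εd|/(εs + |εd|) = 12/23.
So producers capture 12/23 of the subsidy.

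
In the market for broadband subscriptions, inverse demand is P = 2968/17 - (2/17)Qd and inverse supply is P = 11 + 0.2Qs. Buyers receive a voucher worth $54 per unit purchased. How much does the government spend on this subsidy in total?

Government cost = $36990

Pre-subsidy: 2968/17 - (2/17)Q = 11 + 0.2Q gives Q* = 515 and P* = 114.
With the rebate, buyers effectively pay Pb = Ps − 54, where Ps is the price sellers receive.
On the curves, Pb = 2968/17 - (2/17)Q and Ps = 11 + 0.2Q; the wedge Ps − Pb = 54 gives 11 + 0.2Q − (2968/17 - (2/17)Q) = 54, so Q' = 685.
Then Pb = 2968/17 − (2/17)·685 = 94 and Ps = 11 + 0.2·685 = 148.
Government outlay = subsidy × quantity = 54 × 685 = 36990.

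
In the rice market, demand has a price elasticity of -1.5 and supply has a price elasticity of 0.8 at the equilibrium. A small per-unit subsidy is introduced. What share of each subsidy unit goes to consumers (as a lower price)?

Consumer share = 8/23

For a small subsidy around the equilibrium, the benefit split depends on the relative slopes, which at a point are proportional to the elasticities.
Buyer share = εs/(εs + |εd|) = 0.8/(0.8 + 1.5) = 8/23; seller share = |εd|/(εs + |εd|) = 15/23.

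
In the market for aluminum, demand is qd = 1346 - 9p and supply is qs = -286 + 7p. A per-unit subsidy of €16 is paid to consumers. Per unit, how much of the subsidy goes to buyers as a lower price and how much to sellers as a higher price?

Pre-subsidy: 1346 - 9p = -286 + 7p gives p* = 102, q* = 428.
With the rebate, buyers effectively pay pb = ps − 16, where ps is the price sellers receive.
Demand in terms of ps becomes qd = 1346 − 9(ps − 16) = 1490 - 9ps. Setting this equal to supply: 1490 - 9ps = -286 + 7ps, so ps = 111.
Buyers pay pb = 111 − 16 = 95; q' = -286 + 7·111 = 491.
Buyers' price falls by p* − pb = 102 − 95 = 7; sellers' price rises by ps − p* = 111 − 102 = 9.

Buyers gain €7 per unit; sellers gain €9 per unit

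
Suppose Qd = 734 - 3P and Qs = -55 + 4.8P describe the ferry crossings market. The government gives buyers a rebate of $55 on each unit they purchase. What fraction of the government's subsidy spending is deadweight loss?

Pre-subsidy: 734 - 3P = -55 + 4.8P gives P* = 1315/13, Q* = 5597/13.
With the rebate, buyers effectively pay Pb = Ps − 55, where Ps is the price sellers receive.
Demand in terms of Ps becomes Qd = 734 − 3(Ps − 55) = 899 - 3Ps. Setting this equal to supply: 899 - 3Ps = -55 + 4.8Ps, so Ps = 1590/13.
Buyers pay Pb = 1590/13 − 55 = 875/13; Q' = -55 + 4.8·(1590/13) = 6917/13.
ΔCS = ½(5597/13 + 6917/13)(1315/13 − 875/13) = 2753080/169; ΔPS = ½(5597/13 + 6917/13)(1590/13 − 1315/13) = 1720675/169.
Government spending = 55 × 6917/13 = 380435/13.
DWL = ½ × 55 × (6917/13 − 5597/13) = 36300/13; fraction = (36300/13) / (380435/13) = 660/6917.

DWL / government spending = 660/6917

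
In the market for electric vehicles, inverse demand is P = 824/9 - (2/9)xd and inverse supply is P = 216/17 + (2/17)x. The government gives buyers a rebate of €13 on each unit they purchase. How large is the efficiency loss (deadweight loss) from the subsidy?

Deadweight loss = €248.625

Pre-subsidy: 824/9 - (2/9)x = 216/17 + (2/17)x gives x* = 232 and P* = 40.
With the rebate, buyers effectively pay Pb = Ps − 13, where Ps is the price sellers receive.
On the curves, Pb = 824/9 - (2/9)x and Ps = 216/17 + (2/17)x; the wedge Ps − Pb = 13 gives 216/17 + (2/17)x − (824/9 - (2/9)x) = 13, so x' = 270.25.
Then Pb = 824/9 − (2/9)·270.25 = 31.5 and Ps = 216/17 + (2/17)·270.25 = 44.5.
The subsidy expands output by 270.25 − 232 = 38.25 past the efficient level; on those units the gap between marginal cost and willingness to pay runs from 0 up to 13.
DWL = ½ × 13 × 38.25 = 248.625.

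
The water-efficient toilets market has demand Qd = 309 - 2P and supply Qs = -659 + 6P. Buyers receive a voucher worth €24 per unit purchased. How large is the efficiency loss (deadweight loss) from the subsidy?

Deadweight loss = €432

Pre-subsidy: 309 - 2P = -659 + 6P gives P* = 121, Q* = 67.
With the rebate, buyers effectively pay Pb = Ps − 24, where Ps is the price sellers receive.
Demand in terms of Ps becomes Qd = 309 − 2(Ps − 24) = 357 - 2Ps. Setting this equal to supply: 357 - 2Ps = -659 + 6Ps, so Ps = 127.
Buyers pay Pb = 127 − 24 = 103; Q' = -659 + 6·127 = 103.
The subsidy expands output by 103 − 67 = 36 past the efficient level; on those units the gap between marginal cost and willingness to pay runs from 0 up to 24.
DWL = ½ × 24 × 36 = 432.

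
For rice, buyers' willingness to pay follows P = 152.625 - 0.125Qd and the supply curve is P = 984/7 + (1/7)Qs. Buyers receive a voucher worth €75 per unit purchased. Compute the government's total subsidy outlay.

Government cost = €24375

Pre-subsidy: 152.625 - 0.125Q = 984/7 + (1/7)Q gives Q* = 45 and P* = 147.
With the rebate, buyers effectively pay Pb = Ps − 75, where Ps is the price sellers receive.
On the curves, Pb = 152.625 - 0.125Q and Ps = 984/7 + (1/7)Q; the wedge Ps − Pb = 75 gives 984/7 + (1/7)Q − (152.625 - 0.125Q) = 75, so Q' = 325.
Then Pb = 152.625 − 0.125·325 = 112 and Ps = 984/7 + (1/7)·325 = 187.
Government outlay = subsidy × quantity = 75 × 325 = 24375.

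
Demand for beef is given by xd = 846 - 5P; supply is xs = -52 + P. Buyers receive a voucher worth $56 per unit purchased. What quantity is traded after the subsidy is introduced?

x' = 433/3

Pre-subsidy: 846 - 5P = -52 + P gives P* = 449/3, x* = 293/3.
With the rebate, buyers effectively pay Pb = Ps − 56, where Ps is the price sellers receive.
Demand in terms of Ps becomes xd = 846 − 5(Ps − 56) = 1126 - 5Ps. Setting this equal to supply: 1126 - 5Ps = -52 + Ps, so Ps = 589/3.
Buyers pay Pb = 589/3 − 56 = 421/3; x' = -52 + 1·(589/3) = 433/3.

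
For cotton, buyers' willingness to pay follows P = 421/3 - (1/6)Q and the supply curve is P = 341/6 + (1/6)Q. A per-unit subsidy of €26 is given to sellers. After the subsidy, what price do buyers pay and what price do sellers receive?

Pre-subsidy: 421/3 - (1/6)Q = 341/6 + (1/6)Q gives Q* = 250.5 and P* = 1183/12.
With the subsidy, sellers receive Ps = Pb + 26 for each unit, where Pb is the price buyers pay.
On the curves, Pb = 421/3 - (1/6)Q and Ps = 341/6 + (1/6)Q; the wedge Ps − Pb = 26 gives 341/6 + (1/6)Q − (421/3 - (1/6)Q) = 26, so Q' = 328.5.
Then Pb = 421/3 − (1/6)·328.5 = 1027/12 and Ps = 341/6 + (1/6)·328.5 = 1339/12.

Buyers pay 1027/12; sellers receive 1339/12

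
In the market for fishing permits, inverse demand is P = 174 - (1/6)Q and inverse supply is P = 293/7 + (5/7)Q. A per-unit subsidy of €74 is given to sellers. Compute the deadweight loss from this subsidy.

Deadweight loss = €3108

Pre-subsidy: 174 - (1/6)Q = 293/7 + (5/7)Q gives Q* = 150 and P* = 149.
With the subsidy, sellers receive Ps = Pb + 74 for each unit, where Pb is the price buyers pay.
On the curves, Pb = 174 - (1/6)Q and Ps = 293/7 + (5/7)Q; the wedge Ps − Pb = 74 gives 293/7 + (5/7)Q − (174 - (1/6)Q) = 74, so Q' = 234.
Then Pb = 174 − (1/6)·234 = 135 and Ps = 293/7 + (5/7)·234 = 209.
The subsidy expands output by 234 − 150 = 84 past the efficient level; on those units the gap between marginal cost and willingness to pay runs from 0 up to 74.
DWL = ½ × 74 × 84 = 3108.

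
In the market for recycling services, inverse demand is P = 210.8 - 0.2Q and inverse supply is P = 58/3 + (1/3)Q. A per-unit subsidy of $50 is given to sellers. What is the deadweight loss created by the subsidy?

Pre-subsidy: 210.8 - 0.2Q = 58/3 + (1/3)Q gives Q* = 359 and P* = 139.
With the subsidy, sellers receive Ps = Pb + 50 for each unit, where Pb is the price buyers pay.
On the curves, Pb = 210.8 - 0.2Q and Ps = 58/3 + (1/3)Q; the wedge Ps − Pb = 50 gives 58/3 + (1/3)Q − (210.8 - 0.2Q) = 50, so Q' = 452.75.
Then Pb = 210.8 − 0.2·452.75 = 120.25 and Ps = 58/3 + (1/3)·452.75 = 170.25.
The subsidy expands output by 452.75 − 359 = 93.75 past the efficient level; on those units the gap between marginal cost and willingness to pay runs from 0 up to 50.
DWL = ½ × 50 × 93.75 = 2343.75.

Deadweight loss = $2343.75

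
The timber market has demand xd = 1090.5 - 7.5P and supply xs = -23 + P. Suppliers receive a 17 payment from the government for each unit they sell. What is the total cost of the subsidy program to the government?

Pre-subsidy: 1090.5 - 7.5P = -23 + P gives P* = 131, x* = 108.
With the subsidy, sellers receive Ps = Pb + 17 for each unit, where Pb is the price buyers pay.
Supply in terms of Pb becomes xs = -23 + 1(Pb + 17) = -6 + Pb. Setting this equal to demand: 1090.5 - 7.5Pb = -6 + Pb, so Pb = 129.
Sellers receive Ps = 129 + 17 = 146; x' = 1090.5 − 7.5·129 = 123.
Government outlay = subsidy × quantity = 17 × 123 = 2091.

Government cost = 2091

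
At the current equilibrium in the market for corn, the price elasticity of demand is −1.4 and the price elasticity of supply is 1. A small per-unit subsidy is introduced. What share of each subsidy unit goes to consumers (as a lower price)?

For a small subsidy around the equilibrium, the benefit split depends on the relative slopes, which at a point are proportional to the elasticities.
Buyer share = εs/(εs + |εd|) = 1/(1 + 1.4) = 5/12; seller share = |εd|/(εs + |εd|) = 7/12.

Consumer share = 5/12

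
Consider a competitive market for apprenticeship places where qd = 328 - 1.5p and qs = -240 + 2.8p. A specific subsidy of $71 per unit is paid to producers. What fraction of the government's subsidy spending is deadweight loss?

Pre-subsidy: 328 - 1.5p = -240 + 2.8p gives p* = 5680/43, q* = 5584/43.
With the subsidy, sellers receive ps = pb + 71 for each unit, where pb is the price buyers pay.
Supply in terms of pb becomes qs = -240 + 2.8(pb + 71) = -41.2 + 2.8pb. Setting this equal to demand: 328 - 1.5pb = -41.2 + 2.8pb, so pb = 3692/43.
Sellers receive ps = 3692/43 + 71 = 6745/43; q' = 328 − 1.5·(3692/43) = 8566/43.
ΔCS = ½(5584/43 + 8566/43)(5680/43 − 3692/43) = 14065100/1849; ΔPS = ½(5584/43 + 8566/43)(6745/43 − 5680/43) = 7534875/1849.
Government spending = 71 × 8566/43 = 608186/43.
DWL = ½ × 71 × (8566/43 − 5584/43) = 105861/43; fraction = (105861/43) / (608186/43) = 1491/8566.

DWL / government spending = 1491/8566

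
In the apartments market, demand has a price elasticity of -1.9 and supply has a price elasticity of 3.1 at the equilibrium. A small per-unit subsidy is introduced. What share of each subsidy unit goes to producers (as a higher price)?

For a small subsidy around the equilibrium, the benefit split depends on the relative slopes, which at a point are proportional to the elasticities.
Buyer share = εs/(εs + |εd|) = 3.1/(3.1 + 1.9) = 0.62; seller share = |εd|/(εs + |εd|) = 0.38.
So producers capture 0.38 of the subsidy.

Producer share = 0.38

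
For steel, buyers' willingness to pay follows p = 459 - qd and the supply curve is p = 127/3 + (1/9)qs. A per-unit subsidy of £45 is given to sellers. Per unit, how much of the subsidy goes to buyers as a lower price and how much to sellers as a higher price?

Buyers gain £40.5 per unit; sellers gain £4.5 per unit

Pre-subsidy: 459 - q = 127/3 + (1/9)q gives q* = 375 and p* = 84.
With the subsidy, sellers receive ps = pb + 45 for each unit, where pb is the price buyers pay.
On the curves, pb = 459 - q and ps = 127/3 + (1/9)q; the wedge ps − pb = 45 gives 127/3 + (1/9)q − (459 - q) = 45, so q' = 415.5.
Then pb = 459 − 1·415.5 = 43.5 and ps = 127/3 + (1/9)·415.5 = 88.5.
Buyers' price falls by p* − pb = 84 − 43.5 = 40.5; sellers' price rises by ps − p* = 88.5 − 84 = 4.5.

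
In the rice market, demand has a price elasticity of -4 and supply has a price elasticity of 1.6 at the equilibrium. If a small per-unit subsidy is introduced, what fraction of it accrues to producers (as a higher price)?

Producer share = 5/7

For a small subsidy around the equilibrium, the benefit split depends on the relative slopes, which at a point are proportional to the elasticities.
Buyer share = εs/(εs + |εd|) = 1.6/(1.6 + 4) = 2/7; seller share = |εd|/(εs + |εd|) = 5/7.
So producers capture 5/7 of the subsidy.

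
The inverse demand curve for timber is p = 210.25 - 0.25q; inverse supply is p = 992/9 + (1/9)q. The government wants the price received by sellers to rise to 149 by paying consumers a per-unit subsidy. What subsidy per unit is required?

Required subsidy s = 26 per unit

At a seller price of 149, quantity supplied is -992 + 9·149 = 349.
Buyers absorb 349 only when they pay pb = 210.25 − 0.25·349 = 123.
s = ps − pb = 149 − 123 = 26.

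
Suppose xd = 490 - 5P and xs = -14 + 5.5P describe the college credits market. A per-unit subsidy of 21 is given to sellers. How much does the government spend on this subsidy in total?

Government cost = 6405

Pre-subsidy: 490 - 5P = -14 + 5.5P gives P* = 48, x* = 250.
With the subsidy, sellers receive Ps = Pb + 21 for each unit, where Pb is the price buyers pay.
Supply in terms of Pb becomes xs = -14 + 5.5(Pb + 21) = 101.5 + 5.5Pb. Setting this equal to demand: 490 - 5Pb = 101.5 + 5.5Pb, so Pb = 37.
Sellers receive Ps = 37 + 21 = 58; x' = 490 − 5·37 = 305.
Government outlay = subsidy × quantity = 21 × 305 = 6405.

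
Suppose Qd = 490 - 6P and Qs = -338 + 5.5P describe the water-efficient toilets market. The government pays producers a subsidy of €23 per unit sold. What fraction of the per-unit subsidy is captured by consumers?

Consumer share = 11/23

Pre-subsidy: 490 - 6P = -338 + 5.5P gives P* = 72, Q* = 58.
With the subsidy, sellers receive Ps = Pb + 23 for each unit, where Pb is the price buyers pay.
Supply in terms of Pb becomes Qs = -338 + 5.5(Pb + 23) = -211.5 + 5.5Pb. Setting this equal to demand: 490 - 6Pb = -211.5 + 5.5Pb, so Pb = 61.
Sellers receive Ps = 61 + 23 = 84; Q' = 490 − 6·61 = 124.
Buyers' price falls by P* − Pb = 72 − 61 = 11; sellers' price rises by Ps − P* = 84 − 72 = 12.
So consumers capture 11/23 = 11/23 of each unit of subsidy.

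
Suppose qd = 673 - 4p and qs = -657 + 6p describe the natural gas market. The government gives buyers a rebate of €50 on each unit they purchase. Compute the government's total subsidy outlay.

Pre-subsidy: 673 - 4p = -657 + 6p gives p* = 133, q* = 141.
With the rebate, buyers effectively pay pb = ps − 50, where ps is the price sellers receive.
Demand in terms of ps becomes qd = 673 − 4(ps − 50) = 873 - 4ps. Setting this equal to supply: 873 - 4ps = -657 + 6ps, so ps = 153.
Buyers pay pb = 153 − 50 = 103; q' = -657 + 6·153 = 261.
Government outlay = subsidy × quantity = 50 × 261 = 13050.

Government cost = €13050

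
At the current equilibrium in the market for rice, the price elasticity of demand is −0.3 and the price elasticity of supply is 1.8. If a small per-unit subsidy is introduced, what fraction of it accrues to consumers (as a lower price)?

Consumer share = 6/7

For a small subsidy around the equilibrium, the benefit split depends on the relative slopes, which at a point are proportional to the elasticities.
Buyer share = εs/(εs + |εd|) = 1.8/(1.8 + 0.3) = 6/7; seller share = |εd|/(εs + |εd|) = 1/7.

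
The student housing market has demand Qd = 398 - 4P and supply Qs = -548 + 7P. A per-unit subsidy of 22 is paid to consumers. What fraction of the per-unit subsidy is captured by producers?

Producer share = 4/11

Pre-subsidy: 398 - 4P = -548 + 7P gives P* = 86, Q* = 54.
With the rebate, buyers effectively pay Pb = Ps − 22, where Ps is the price sellers receive.
Demand in terms of Ps becomes Qd = 398 − 4(Ps − 22) = 486 - 4Ps. Setting this equal to supply: 486 - 4Ps = -548 + 7Ps, so Ps = 94.
Buyers pay Pb = 94 − 22 = 72; Q' = -548 + 7·94 = 110.
Buyers' price falls by P* − Pb = 86 − 72 = 14; sellers' price rises by Ps − P* = 94 − 86 = 8.
So producers capture 8/22 = 4/11 of each unit of subsidy.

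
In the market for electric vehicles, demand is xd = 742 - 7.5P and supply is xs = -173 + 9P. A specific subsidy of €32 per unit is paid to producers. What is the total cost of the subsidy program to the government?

Pre-subsidy: 742 - 7.5P = -173 + 9P gives P* = 610/11, x* = 3587/11.
With the subsidy, sellers receive Ps = Pb + 32 for each unit, where Pb is the price buyers pay.
Supply in terms of Pb becomes xs = -173 + 9(Pb + 32) = 115 + 9Pb. Setting this equal to demand: 742 - 7.5Pb = 115 + 9Pb, so Pb = 38.
Sellers receive Ps = 38 + 32 = 70; x' = 742 − 7.5·38 = 457.
Government outlay = subsidy × quantity = 32 × 457 = 14624.

Government cost = €14624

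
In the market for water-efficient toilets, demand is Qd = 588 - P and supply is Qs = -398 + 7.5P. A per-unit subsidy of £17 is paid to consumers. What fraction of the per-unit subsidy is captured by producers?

Pre-subsidy: 588 - P = -398 + 7.5P gives P* = 116, Q* = 472.
With the rebate, buyers effectively pay Pb = Ps − 17, where Ps is the price sellers receive.
Demand in terms of Ps becomes Qd = 588 − 1(Ps − 17) = 605 - Ps. Setting this equal to supply: 605 - Ps = -398 + 7.5Ps, so Ps = 118.
Buyers pay Pb = 118 − 17 = 101; Q' = -398 + 7.5·118 = 487.
Buyers' price falls by P* − Pb = 116 − 101 = 15; sellers' price rises by Ps − P* = 118 − 116 = 2.
So producers capture 2/17 = 2/17 of each unit of subsidy.

Producer share = 2/17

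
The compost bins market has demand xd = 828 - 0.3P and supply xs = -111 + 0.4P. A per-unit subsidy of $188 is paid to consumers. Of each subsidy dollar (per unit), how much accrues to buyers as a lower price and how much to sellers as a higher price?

Buyers gain 752/7 per unit; sellers gain 564/7 per unit

Pre-subsidy: 828 - 0.3P = -111 + 0.4P gives P* = 9390/7, x* = 2979/7.
With the rebate, buyers effectively pay Pb = Ps − 188, where Ps is the price sellers receive.
Demand in terms of Ps becomes xd = 828 − 0.3(Ps − 188) = 884.4 - 0.3Ps. Setting this equal to supply: 884.4 - 0.3Ps = -111 + 0.4Ps, so Ps = 1422.
Buyers pay Pb = 1422 − 188 = 1234; x' = -111 + 0.4·1422 = 457.8.
Buyers' price falls by P* − Pb = 9390/7 − 1234 = 752/7; sellers' price rises by Ps − P* = 1422 − 9390/7 = 564/7.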